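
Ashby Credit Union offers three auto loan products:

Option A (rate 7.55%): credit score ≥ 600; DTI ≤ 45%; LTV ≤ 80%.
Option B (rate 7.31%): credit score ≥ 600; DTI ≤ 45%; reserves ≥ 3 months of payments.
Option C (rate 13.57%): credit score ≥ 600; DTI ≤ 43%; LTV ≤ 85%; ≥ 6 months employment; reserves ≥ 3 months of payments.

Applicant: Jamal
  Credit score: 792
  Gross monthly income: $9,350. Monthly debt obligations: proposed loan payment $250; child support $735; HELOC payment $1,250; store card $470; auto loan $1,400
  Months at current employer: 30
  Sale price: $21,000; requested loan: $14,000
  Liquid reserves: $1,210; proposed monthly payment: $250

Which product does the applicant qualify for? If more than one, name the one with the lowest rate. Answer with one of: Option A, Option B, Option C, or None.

Option B

Total debts = (250 + 735 + 1,250 + 470 + 1,400) = 4,105; DTI = 4,105/9,350 = 43.9%.
LTV = 14,000/21,000 = 66.7%.
Reserves = 1,210/250 = 4.8 months.
Option A: score 792 ≥ 600; DTI 43.9% ≤ 45%; LTV 66.7% ≤ 80% → qualifies.
Option B: score 792 ≥ 600; DTI 43.9% ≤ 45%; reserves 4.8 ≥ 3 mo → qualifies.
Option C: score 792 ≥ 600; DTI 43.9% > 43%; LTV 66.7% ≤ 85%; employment 30 ≥ 6 mo; reserves 4.8 ≥ 3 mo → does not qualify.
Qualifying: Option A, Option B. Lowest rate is 7.31% → Option B.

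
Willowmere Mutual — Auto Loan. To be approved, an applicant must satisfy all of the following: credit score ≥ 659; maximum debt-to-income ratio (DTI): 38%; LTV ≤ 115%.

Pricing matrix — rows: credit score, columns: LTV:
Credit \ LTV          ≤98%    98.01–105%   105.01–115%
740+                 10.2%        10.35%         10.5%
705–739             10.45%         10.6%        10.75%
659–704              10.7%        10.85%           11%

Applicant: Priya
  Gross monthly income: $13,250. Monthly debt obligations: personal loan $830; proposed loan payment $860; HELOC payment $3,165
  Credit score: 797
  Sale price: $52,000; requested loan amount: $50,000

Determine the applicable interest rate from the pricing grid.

10.2%

Credit score 797 ≥ 659; Total monthly debts = (830 + 860 + 3,165) = 4,855. DTI: 4,855 ÷ 13,250 = 36.6%, within the 38% cap
LTV: 50,000 ÷ 52,000 = 96.2%, within 115% cap
Row: 797 falls in 740+. Column: 96.2% falls in ≤98%. Rate = 10.2%.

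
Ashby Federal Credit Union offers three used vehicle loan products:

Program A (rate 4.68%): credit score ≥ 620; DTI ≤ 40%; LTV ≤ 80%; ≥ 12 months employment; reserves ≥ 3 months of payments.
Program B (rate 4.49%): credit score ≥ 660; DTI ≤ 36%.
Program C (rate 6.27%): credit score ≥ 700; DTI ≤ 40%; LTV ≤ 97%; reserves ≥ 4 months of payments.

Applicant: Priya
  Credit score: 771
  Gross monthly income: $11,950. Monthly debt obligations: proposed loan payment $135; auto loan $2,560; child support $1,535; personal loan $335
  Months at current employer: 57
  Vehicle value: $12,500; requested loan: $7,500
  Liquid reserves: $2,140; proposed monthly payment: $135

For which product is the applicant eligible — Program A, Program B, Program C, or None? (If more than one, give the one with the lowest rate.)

Program A

Total debts = (135 + 2,560 + 1,535 + 335) = 4,565; DTI = 4,565/11,950 = 38.2%.
LTV = 7,500/12,500 = 60%.
Reserves = 2,140/135 = 15.9 months.
Program A: score 771 ≥ 620; DTI 38.2% ≤ 40%; LTV 60% ≤ 80%; employment 57 ≥ 12 mo; reserves 15.9 ≥ 3 mo → qualifies.
Program B: score 771 ≥ 660; DTI 38.2% > 36% → does not qualify.
Program C: score 771 ≥ 700; DTI 38.2% ≤ 40%; LTV 60% ≤ 97%; reserves 15.9 ≥ 4 mo → qualifies.
Qualifying: Program A, Program C. Lowest rate is 4.68% → Program A.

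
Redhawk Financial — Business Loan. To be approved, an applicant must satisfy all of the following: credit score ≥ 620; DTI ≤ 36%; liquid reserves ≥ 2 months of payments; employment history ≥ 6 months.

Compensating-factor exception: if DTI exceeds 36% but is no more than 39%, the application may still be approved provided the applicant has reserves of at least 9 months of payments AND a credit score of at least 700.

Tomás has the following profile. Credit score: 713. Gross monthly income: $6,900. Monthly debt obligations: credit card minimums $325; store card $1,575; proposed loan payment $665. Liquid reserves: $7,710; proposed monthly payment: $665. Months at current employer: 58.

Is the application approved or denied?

Approved

Credit score 713 ≥ 620 (meets base)
Total debts = (325 + 1,575 + 665) = 2,565. DTI = 2,565/6,900 = 37.2% > 36% — standard DTI limit exceeded.
Reserves = 7,710/665 = 11.6 months ≥ 2
Employment 58 ≥ 6 months
DTI 37.2% is within the 36%–39% exception band; checking compensating factors.
Reserves 11.6 ≥ 9 months; credit score 713 ≥ 700.
Both compensating conditions met → exception applies.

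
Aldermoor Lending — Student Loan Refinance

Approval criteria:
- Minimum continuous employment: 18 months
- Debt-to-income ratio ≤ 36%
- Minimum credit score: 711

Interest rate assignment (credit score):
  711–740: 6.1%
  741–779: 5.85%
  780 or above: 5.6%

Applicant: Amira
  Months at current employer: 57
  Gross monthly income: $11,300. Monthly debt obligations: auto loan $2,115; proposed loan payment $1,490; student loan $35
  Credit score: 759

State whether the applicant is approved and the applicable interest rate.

Credit score 759 ≥ 711 (meets minimum)
Total monthly debts = (2,115 + 1,490 + 35) = 3,640. DTI = 3,640/11,300 = 32.2% ≤ 36%
Employment 57 ≥ 18 months
All requirements met. Score 759 falls in the 741–779 tier → 5.85%.

Approved at 5.85%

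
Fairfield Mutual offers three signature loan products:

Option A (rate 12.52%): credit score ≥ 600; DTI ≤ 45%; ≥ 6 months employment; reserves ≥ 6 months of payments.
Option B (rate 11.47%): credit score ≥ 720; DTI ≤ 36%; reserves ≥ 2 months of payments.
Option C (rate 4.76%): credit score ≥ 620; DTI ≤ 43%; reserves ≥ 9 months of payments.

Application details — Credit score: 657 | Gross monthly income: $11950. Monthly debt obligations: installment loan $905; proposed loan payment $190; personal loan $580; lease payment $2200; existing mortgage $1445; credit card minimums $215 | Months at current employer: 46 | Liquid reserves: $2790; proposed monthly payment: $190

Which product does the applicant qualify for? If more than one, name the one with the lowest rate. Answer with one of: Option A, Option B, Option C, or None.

None

Total debts = (905 + 190 + 580 + 2,200 + 1,445 + 215) = 5,535; DTI = 5,535/11,950 = 46.3%.
Reserves = 2,790/190 = 14.7 months.
Option A: score 657 ≥ 600; DTI 46.3% > 45%; employment 46 ≥ 6 mo; reserves 14.7 ≥ 6 mo → does not qualify.
Option B: score 657 < 720; DTI 46.3% > 36%; reserves 14.7 ≥ 2 mo → does not qualify.
Option C: score 657 ≥ 620; DTI 46.3% > 43%; reserves 14.7 ≥ 9 mo → does not qualify.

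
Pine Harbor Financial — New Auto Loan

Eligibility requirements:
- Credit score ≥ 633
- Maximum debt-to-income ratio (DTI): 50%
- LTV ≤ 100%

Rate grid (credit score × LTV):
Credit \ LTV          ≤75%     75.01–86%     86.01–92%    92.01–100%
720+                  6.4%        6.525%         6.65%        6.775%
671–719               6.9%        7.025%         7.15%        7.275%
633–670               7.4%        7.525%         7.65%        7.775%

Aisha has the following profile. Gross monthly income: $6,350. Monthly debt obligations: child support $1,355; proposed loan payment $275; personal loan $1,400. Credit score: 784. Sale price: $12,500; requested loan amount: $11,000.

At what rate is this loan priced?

Credit score 784 ≥ 633; Total monthly debts = (1,355 + 275 + 1,400) = 3,030. DTI = 3,030/6,350 = 47.7% ≤ 50%
LTV = 11,000/12,500 = 88% ≤ 100%
Score 784 is in the 720+ band; LTV 88% is in the 86.01–92% band → 6.65%.

6.65%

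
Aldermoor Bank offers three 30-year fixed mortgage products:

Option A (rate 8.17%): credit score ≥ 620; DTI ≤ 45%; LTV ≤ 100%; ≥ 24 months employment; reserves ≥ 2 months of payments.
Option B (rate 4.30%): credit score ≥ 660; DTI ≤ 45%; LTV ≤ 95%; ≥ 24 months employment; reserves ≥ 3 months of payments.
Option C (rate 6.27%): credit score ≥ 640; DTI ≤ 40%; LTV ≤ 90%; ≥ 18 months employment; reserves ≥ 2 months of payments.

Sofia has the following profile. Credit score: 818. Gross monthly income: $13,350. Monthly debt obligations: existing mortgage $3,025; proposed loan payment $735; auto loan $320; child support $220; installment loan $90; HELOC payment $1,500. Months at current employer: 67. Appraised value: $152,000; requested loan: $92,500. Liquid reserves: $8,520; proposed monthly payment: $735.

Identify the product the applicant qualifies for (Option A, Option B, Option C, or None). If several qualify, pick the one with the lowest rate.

Option B

Total debts = (3,025 + 735 + 320 + 220 + 90 + 1,500) = 5,890; DTI = 5,890/13,350 = 44.1%.
LTV = 92,500/152,000 = 60.9%.
Reserves = 8,520/735 = 11.6 months.
Option A: score 818 ≥ 620; DTI 44.1% ≤ 45%; LTV 60.9% ≤ 100%; employment 67 ≥ 24 mo; reserves 11.6 ≥ 2 mo → qualifies.
Option B: score 818 ≥ 660; DTI 44.1% ≤ 45%; LTV 60.9% ≤ 95%; employment 67 ≥ 24 mo; reserves 11.6 ≥ 3 mo → qualifies.
Option C: score 818 ≥ 640; DTI 44.1% > 40%; LTV 60.9% ≤ 90%; employment 67 ≥ 18 mo; reserves 11.6 ≥ 2 mo → does not qualify.
Qualifying: Option A, Option B. Lowest rate is 4.30% → Option B.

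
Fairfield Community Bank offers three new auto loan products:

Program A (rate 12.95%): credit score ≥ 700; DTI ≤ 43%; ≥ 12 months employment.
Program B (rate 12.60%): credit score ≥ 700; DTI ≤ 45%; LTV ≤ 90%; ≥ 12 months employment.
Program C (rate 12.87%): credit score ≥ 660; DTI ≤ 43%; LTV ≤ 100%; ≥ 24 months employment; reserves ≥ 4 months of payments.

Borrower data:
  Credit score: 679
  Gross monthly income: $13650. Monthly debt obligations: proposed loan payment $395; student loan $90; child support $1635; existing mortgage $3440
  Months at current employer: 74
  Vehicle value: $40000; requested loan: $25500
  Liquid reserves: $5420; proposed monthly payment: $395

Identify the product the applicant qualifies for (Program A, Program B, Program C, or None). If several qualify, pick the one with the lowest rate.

Program C

Total debts = (395 + 90 + 1,635 + 3,440) = 5,560; DTI = 5,560/13,650 = 40.7%.
LTV = 25,500/40,000 = 63.8%.
Reserves = 5,420/395 = 13.7 months.
Program A: score 679 < 700; DTI 40.7% ≤ 43%; employment 74 ≥ 12 mo → does not qualify.
Program B: score 679 < 700; DTI 40.7% ≤ 45%; LTV 63.8% ≤ 90%; employment 74 ≥ 12 mo → does not qualify.
Program C: score 679 ≥ 660; DTI 40.7% ≤ 43%; LTV 63.8% ≤ 100%; employment 74 ≥ 24 mo; reserves 13.7 ≥ 4 mo → qualifies.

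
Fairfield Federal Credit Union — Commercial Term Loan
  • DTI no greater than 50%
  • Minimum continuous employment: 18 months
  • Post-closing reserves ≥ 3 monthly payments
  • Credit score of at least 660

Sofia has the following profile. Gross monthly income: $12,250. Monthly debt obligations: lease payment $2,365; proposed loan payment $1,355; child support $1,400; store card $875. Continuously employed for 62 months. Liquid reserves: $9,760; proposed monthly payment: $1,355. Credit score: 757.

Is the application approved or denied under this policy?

Approved

Total monthly debts = (2,365 + 1,355 + 1,400 + 875) = 5,995. DTI: 5,995 ÷ 12,250 = 48.9%, within the 50% cap
Employment 62 ≥ 18 months
Liquid reserves cover 9,760/1,355 = 7.2 months — ≥ 3 required
Credit score 757 ≥ 660 (meets)
All criteria satisfied.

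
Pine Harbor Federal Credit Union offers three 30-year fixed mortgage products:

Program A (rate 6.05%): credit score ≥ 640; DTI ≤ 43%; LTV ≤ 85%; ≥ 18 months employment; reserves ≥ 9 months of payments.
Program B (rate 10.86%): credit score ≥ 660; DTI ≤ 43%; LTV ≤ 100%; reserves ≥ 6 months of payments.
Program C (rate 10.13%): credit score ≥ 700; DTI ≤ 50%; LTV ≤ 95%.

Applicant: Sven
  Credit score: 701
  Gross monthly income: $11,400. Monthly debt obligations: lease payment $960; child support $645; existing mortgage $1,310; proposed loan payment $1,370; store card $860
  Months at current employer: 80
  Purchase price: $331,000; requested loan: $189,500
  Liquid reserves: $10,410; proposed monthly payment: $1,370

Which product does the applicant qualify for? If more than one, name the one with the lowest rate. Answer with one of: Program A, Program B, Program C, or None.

Total debts = (960 + 645 + 1,310 + 1,370 + 860) = 5,145; DTI = 5,145/11,400 = 45.1%.
LTV = 189,500/331,000 = 57.3%.
Reserves = 10,410/1,370 = 7.6 months.
Program A: score 701 ≥ 640; DTI 45.1% > 43%; LTV 57.3% ≤ 85%; employment 80 ≥ 18 mo; reserves 7.6 < 9 mo → does not qualify.
Program B: score 701 ≥ 660; DTI 45.1% > 43%; LTV 57.3% ≤ 100%; reserves 7.6 ≥ 6 mo → does not qualify.
Program C: score 701 ≥ 700; DTI 45.1% ≤ 50%; LTV 57.3% ≤ 95% → qualifies.

Program C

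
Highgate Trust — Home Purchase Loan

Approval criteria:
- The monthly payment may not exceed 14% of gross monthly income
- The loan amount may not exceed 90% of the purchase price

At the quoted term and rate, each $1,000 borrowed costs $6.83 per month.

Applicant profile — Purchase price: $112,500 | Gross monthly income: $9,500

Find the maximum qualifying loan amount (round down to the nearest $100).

$101,200

Payment cap: 14% × $9,500 = $1,330/month.
At $6.83 per $1,000, that supports 1,330/6.83 × 1,000 ≈ $194,729 → $194,700.
LTV cap: 90% × $112,500 = $101,250 → $101,200.
Binding constraint: loan-to-value.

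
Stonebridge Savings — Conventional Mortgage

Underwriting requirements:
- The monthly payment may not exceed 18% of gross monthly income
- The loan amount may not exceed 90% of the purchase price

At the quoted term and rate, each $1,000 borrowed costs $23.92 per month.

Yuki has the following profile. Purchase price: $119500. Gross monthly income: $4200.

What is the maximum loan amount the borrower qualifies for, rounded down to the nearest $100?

Payment cap: 18% × $4,200 = $756/month.
At $23.92 per $1,000, that supports 756/23.92 × 1,000 ≈ $31,605 → $31,600.
LTV cap: 90% × $119,500 = $107,550 → $107,500.
Binding constraint: payment-to-income.

$31,600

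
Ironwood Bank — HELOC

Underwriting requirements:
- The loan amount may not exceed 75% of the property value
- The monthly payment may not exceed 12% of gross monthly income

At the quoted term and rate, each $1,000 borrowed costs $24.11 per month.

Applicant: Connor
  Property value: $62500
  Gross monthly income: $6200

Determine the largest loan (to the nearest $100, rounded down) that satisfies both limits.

Payment cap: 12% × $6,200 = $744/month.
At $24.11 per $1,000, that supports 744/24.11 × 1,000 ≈ $30,858 → $30,800.
LTV cap: 75% × $62,500 = $46,875 → $46,800.
Binding constraint: payment-to-income.

$30,800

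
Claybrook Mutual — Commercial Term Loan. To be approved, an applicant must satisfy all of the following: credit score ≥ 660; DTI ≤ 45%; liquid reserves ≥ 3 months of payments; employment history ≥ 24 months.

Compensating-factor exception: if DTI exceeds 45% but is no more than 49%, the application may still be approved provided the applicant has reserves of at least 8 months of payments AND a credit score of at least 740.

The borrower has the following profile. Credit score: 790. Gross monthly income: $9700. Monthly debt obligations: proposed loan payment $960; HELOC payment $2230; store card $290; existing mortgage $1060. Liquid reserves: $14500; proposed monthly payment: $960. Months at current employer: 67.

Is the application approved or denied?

Credit score 790 ≥ 660 (meets base)
Total debts = (960 + 2,230 + 290 + 1,060) = 4,540. DTI = 4,540/9,700 = 46.8% > 45% — standard DTI limit exceeded.
Reserves = 14,500/960 = 15.1 months ≥ 3
Employment 67 ≥ 24 months
DTI 46.8% is within the 45%–49% exception band; checking compensating factors.
Reserves 15.1 ≥ 8 months; credit score 790 ≥ 740.
Both compensating conditions met → exception applies.

Approved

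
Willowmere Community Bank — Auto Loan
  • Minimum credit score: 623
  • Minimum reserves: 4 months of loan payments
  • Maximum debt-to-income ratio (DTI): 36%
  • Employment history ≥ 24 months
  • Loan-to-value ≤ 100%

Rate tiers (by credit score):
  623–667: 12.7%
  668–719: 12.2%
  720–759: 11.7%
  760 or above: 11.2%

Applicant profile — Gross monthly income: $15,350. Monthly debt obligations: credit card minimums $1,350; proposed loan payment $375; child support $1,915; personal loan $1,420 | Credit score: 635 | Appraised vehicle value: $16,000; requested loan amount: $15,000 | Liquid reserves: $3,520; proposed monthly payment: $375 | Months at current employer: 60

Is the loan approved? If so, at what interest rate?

Approved at 12.7%

Credit score 635 ≥ 623 (meets minimum)
Liquid reserves cover 3,520/375 = 9.4 months — ≥ 4 required
LTV: 15,000 ÷ 16,000 = 93.8%, within 100% cap
Total monthly debts = (1,350 + 375 + 1,915 + 1,420) = 5,060. Debt-to-income = 5,060/15,350 = 33% — meets 36% limit
Employment 60 ≥ 24 months
All requirements met. Score 635 falls in the 623–667 tier → 12.7%.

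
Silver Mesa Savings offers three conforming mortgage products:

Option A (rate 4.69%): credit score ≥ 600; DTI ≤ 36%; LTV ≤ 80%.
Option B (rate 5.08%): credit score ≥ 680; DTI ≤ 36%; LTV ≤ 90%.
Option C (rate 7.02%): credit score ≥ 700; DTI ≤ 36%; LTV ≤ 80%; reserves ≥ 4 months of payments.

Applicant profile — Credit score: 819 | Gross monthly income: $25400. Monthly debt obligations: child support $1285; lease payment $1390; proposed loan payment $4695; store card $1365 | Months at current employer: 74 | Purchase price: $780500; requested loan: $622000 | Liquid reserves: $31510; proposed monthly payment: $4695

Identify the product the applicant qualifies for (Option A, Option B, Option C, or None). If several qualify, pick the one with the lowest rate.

Total debts = (1,285 + 1,390 + 4,695 + 1,365) = 8,735; DTI = 8,735/25,400 = 34.4%.
LTV = 622,000/780,500 = 79.7%.
Reserves = 31,510/4,695 = 6.7 months.
Option A: score 819 ≥ 600; DTI 34.4% ≤ 36%; LTV 79.7% ≤ 80% → qualifies.
Option B: score 819 ≥ 680; DTI 34.4% ≤ 36%; LTV 79.7% ≤ 90% → qualifies.
Option C: score 819 ≥ 700; DTI 34.4% ≤ 36%; LTV 79.7% ≤ 80%; reserves 6.7 ≥ 4 mo → qualifies.
Qualifying: Option A, Option B, Option C. Lowest rate is 4.69% → Option A.

Option A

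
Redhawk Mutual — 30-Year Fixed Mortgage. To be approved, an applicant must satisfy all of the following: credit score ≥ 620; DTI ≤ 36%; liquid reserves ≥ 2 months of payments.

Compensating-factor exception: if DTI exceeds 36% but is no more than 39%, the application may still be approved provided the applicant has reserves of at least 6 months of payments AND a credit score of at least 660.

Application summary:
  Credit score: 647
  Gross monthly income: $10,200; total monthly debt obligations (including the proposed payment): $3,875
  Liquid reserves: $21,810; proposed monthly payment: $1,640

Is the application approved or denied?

Denied

Credit score 647 ≥ 620 (meets base)
DTI = 3,875/10,200 = 38% > 36% — standard DTI limit exceeded.
Liquid reserves cover 21,810/1,640 = 13.3 months — ≥ 2 required
38% falls in the override range (36%–39%), so the compensating-factor test applies.
Reserves 13.3 ≥ 6 months; credit score 647 < 660.
Override conditions not both satisfied; exception does not apply.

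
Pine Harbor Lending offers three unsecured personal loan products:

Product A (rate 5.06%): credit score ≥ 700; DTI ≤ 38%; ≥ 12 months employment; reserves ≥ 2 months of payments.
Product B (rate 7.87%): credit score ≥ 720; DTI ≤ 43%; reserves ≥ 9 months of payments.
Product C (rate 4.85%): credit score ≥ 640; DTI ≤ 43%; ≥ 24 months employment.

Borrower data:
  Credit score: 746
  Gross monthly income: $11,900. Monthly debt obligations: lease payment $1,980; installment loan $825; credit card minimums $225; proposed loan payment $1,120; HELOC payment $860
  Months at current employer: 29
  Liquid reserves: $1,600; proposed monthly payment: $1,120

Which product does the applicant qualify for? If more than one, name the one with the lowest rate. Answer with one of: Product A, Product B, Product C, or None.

Product C

Total debts = (1,980 + 825 + 225 + 1,120 + 860) = 5,010; DTI = 5,010/11,900 = 42.1%.
Reserves = 1,600/1,120 = 1.4 months.
Product A: score 746 ≥ 700; DTI 42.1% > 38%; employment 29 ≥ 12 mo; reserves 1.4 < 2 mo → does not qualify.
Product B: score 746 ≥ 720; DTI 42.1% ≤ 43%; reserves 1.4 < 9 mo → does not qualify.
Product C: score 746 ≥ 640; DTI 42.1% ≤ 43%; employment 29 ≥ 24 mo → qualifies.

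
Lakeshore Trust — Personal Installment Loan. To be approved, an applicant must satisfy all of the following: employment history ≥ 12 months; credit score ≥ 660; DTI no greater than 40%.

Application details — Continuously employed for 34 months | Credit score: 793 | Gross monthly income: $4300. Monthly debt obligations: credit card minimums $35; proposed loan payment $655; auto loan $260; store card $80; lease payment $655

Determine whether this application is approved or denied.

Approved

Employment 34 ≥ 12 months
Credit score 793 ≥ 660 (meets)
Total monthly debts = (35 + 655 + 260 + 80 + 655) = 1,685. DTI = 1,685/4,300 = 39.2% ≤ 40%
All criteria satisfied.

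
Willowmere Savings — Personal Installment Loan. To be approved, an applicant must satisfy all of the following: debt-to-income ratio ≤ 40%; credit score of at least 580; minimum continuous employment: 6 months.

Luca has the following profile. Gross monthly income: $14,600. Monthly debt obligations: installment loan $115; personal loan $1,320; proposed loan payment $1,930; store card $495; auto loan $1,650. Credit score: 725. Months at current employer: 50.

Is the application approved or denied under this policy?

Approved

Total monthly debts = (115 + 1,320 + 1,930 + 495 + 1,650) = 5,510. Debt-to-income = 5,510/14,600 = 37.7% — meets 40% limit
Credit score 725 ≥ 580 (meets)
Employment 50 ≥ 6 months
All criteria satisfied.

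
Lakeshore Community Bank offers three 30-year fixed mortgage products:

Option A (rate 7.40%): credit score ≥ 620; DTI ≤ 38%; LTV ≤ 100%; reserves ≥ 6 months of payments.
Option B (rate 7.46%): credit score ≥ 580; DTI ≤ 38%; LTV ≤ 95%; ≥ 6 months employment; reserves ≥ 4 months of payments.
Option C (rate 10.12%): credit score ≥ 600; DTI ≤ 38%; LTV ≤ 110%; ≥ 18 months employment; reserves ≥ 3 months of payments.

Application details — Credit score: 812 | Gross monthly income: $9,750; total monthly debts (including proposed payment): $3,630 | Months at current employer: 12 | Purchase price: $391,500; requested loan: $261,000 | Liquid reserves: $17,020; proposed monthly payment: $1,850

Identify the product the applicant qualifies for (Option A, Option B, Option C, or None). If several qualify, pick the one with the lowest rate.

Option A

DTI = 3,630/9,750 = 37.2%.
LTV = 261,000/391,500 = 66.7%.
Reserves = 17,020/1,850 = 9.2 months.
Option A: score 812 ≥ 620; DTI 37.2% ≤ 38%; LTV 66.7% ≤ 100%; reserves 9.2 ≥ 6 mo → qualifies.
Option B: score 812 ≥ 580; DTI 37.2% ≤ 38%; LTV 66.7% ≤ 95%; employment 12 ≥ 6 mo; reserves 9.2 ≥ 4 mo → qualifies.
Option C: score 812 ≥ 600; DTI 37.2% ≤ 38%; LTV 66.7% ≤ 110%; employment 12 < 18 mo; reserves 9.2 ≥ 3 mo → does not qualify.
Qualifying: Option A, Option B. Lowest rate is 7.40% → Option A.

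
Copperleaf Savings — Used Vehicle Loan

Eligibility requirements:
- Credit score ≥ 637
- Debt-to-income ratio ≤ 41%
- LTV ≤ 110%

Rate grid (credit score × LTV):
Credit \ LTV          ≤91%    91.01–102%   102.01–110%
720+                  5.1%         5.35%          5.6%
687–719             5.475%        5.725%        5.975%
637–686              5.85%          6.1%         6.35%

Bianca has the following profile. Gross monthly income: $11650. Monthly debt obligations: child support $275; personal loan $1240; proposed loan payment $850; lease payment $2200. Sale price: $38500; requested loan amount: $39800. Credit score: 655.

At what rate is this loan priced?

6.35%

Credit score 655 ≥ 637; Total monthly debts = (275 + 1,240 + 850 + 2,200) = 4,565. DTI = 4,565/11,650 = 39.2% ≤ 41%
Loan-to-value = 39,800/38,500 = 103.4% — pass (110% max)
Credit 655 → row 637–686; LTV 103.4% → column 102.01–110%. Grid cell → 6.35%.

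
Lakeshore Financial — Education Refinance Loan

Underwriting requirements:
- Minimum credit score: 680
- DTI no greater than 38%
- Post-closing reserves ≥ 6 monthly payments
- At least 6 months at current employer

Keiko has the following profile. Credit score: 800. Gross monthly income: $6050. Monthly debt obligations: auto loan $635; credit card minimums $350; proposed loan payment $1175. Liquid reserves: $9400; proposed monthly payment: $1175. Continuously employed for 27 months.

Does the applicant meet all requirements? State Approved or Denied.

Credit score 800 ≥ 680 (meets)
Total monthly debts = (635 + 350 + 1,175) = 2,160. Debt-to-income = 2,160/6,050 = 35.7% — meets 38% limit
Liquid reserves cover 9,400/1,175 = 8.0 months — ≥ 6 required
Employment 27 ≥ 6 months
All criteria satisfied.

Approved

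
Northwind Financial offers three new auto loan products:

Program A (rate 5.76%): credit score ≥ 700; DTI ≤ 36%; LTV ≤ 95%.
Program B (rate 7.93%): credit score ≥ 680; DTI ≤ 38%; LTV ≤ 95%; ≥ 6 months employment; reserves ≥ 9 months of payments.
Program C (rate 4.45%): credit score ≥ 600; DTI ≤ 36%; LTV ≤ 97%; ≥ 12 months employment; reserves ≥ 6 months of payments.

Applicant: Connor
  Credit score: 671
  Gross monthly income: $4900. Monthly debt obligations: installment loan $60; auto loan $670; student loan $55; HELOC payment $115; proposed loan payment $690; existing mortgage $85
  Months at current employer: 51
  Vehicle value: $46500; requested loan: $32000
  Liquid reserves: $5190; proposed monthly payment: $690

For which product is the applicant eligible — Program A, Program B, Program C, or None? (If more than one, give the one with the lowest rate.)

Program C

Total debts = (60 + 670 + 55 + 115 + 690 + 85) = 1,675; DTI = 1,675/4,900 = 34.2%.
LTV = 32,000/46,500 = 68.8%.
Reserves = 5,190/690 = 7.5 months.
Program A: score 671 < 700; DTI 34.2% ≤ 36%; LTV 68.8% ≤ 95% → does not qualify.
Program B: score 671 < 680; DTI 34.2% ≤ 38%; LTV 68.8% ≤ 95%; employment 51 ≥ 6 mo; reserves 7.5 < 9 mo → does not qualify.
Program C: score 671 ≥ 600; DTI 34.2% ≤ 36%; LTV 68.8% ≤ 97%; employment 51 ≥ 12 mo; reserves 7.5 ≥ 6 mo → qualifies.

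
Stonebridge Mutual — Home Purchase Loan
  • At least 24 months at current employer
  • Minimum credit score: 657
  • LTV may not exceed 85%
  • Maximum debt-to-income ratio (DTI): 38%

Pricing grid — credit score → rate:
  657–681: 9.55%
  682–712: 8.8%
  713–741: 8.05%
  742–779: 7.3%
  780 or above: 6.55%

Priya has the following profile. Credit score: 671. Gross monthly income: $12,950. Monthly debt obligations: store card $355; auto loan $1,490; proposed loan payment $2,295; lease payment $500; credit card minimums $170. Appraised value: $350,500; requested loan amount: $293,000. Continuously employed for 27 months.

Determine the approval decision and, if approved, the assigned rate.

Approved at 9.55%

Credit score 671 ≥ 657 (meets minimum)
Total monthly debts = (355 + 1,490 + 2,295 + 500 + 170) = 4,810. DTI: 4,810 ÷ 12,950 = 37.1%, within the 38% cap
LTV = 293,000/350,500 = 83.6% ≤ 85%
Employment 27 ≥ 24 months
All requirements met. Score 671 falls in the 657–681 tier → 9.55%.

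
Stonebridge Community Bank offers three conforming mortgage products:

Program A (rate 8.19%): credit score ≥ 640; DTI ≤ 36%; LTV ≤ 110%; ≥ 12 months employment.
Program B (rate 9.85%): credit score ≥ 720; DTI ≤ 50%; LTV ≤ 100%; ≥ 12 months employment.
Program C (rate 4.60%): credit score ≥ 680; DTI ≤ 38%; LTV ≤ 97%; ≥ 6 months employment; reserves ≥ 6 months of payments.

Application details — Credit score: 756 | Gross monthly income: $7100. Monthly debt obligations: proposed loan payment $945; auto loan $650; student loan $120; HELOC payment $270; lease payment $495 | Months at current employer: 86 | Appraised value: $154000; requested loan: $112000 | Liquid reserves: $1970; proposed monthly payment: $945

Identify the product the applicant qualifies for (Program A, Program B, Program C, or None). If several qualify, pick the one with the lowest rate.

Total debts = (945 + 650 + 120 + 270 + 495) = 2,480; DTI = 2,480/7,100 = 34.9%.
LTV = 112,000/154,000 = 72.7%.
Reserves = 1,970/945 = 2.1 months.
Program A: score 756 ≥ 640; DTI 34.9% ≤ 36%; LTV 72.7% ≤ 110%; employment 86 ≥ 12 mo → qualifies.
Program B: score 756 ≥ 720; DTI 34.9% ≤ 50%; LTV 72.7% ≤ 100%; employment 86 ≥ 12 mo → qualifies.
Program C: score 756 ≥ 680; DTI 34.9% ≤ 38%; LTV 72.7% ≤ 97%; employment 86 ≥ 6 mo; reserves 2.1 < 6 mo → does not qualify.
Qualifying: Program A, Program B. Lowest rate is 8.19% → Program A.

Program A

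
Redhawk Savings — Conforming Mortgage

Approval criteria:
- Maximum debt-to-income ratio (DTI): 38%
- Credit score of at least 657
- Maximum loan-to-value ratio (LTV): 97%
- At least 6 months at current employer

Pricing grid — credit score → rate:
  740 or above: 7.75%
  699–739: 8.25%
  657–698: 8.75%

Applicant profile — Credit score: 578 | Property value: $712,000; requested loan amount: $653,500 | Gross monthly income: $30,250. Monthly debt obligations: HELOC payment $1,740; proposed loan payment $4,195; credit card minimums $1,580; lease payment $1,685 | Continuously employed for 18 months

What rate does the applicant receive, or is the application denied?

Denied

Credit score 578 < 657 (below minimum)
LTV: 653,500 ÷ 712,000 = 91.8%, within 97% cap
Total monthly debts = (1,740 + 4,195 + 1,580 + 1,685) = 9,200. DTI: 9,200 ÷ 30,250 = 30.4%, within the 38% cap
Employment 18 ≥ 6 months
Not all requirements met → denied.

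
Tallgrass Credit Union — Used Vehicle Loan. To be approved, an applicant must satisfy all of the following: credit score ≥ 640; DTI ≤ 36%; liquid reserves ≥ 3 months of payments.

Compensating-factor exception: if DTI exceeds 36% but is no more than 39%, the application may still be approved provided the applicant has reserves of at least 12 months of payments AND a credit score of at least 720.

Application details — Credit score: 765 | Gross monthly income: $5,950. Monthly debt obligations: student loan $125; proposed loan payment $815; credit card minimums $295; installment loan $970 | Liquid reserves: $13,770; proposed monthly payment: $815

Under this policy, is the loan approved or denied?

Credit score 765 ≥ 640 (meets base)
Total debts = (125 + 815 + 295 + 970) = 2,205. DTI: 2,205 ÷ 5,950 = 37.1%, over the 36% base limit.
Liquid reserves cover 13,770/815 = 16.9 months — ≥ 3 required
37.1% falls in the override range (36%–39%), so the compensating-factor test applies.
Override check — reserves: 16.9 mo (ok); score: 765 (ok).
Both override conditions satisfied; DTI exception granted.

Approved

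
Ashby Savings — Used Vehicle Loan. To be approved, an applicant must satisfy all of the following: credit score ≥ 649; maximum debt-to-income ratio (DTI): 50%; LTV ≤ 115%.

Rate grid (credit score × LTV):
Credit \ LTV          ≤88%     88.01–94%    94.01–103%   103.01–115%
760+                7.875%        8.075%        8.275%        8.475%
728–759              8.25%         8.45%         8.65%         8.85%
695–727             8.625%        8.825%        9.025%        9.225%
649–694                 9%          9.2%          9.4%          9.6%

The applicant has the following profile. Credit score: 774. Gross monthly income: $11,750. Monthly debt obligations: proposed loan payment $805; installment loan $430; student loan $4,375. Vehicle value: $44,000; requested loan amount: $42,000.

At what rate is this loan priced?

Credit score 774 ≥ 649; Total monthly debts = (805 + 430 + 4,375) = 5,610. Debt-to-income = 5,610/11,750 = 47.7% — meets 50% limit
Loan-to-value = 42,000/44,000 = 95.5% — pass (115% max)
Row: 774 falls in 760+. Column: 95.5% falls in 94.01–103%. Rate = 8.275%.

8.275%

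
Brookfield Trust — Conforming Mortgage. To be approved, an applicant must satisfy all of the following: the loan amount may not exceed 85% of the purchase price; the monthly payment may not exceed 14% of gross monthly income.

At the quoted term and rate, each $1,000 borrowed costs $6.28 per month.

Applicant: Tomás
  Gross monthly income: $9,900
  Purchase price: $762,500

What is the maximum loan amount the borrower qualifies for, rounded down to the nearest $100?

Payment cap: 14% × $9,900 = $1,386/month.
At $6.28 per $1,000, that supports 1,386/6.28 × 1,000 ≈ $220,700 → $220,700.
LTV cap: 85% × $762,500 = $648,125 → $648,100.
Binding constraint: payment-to-income.

$220,700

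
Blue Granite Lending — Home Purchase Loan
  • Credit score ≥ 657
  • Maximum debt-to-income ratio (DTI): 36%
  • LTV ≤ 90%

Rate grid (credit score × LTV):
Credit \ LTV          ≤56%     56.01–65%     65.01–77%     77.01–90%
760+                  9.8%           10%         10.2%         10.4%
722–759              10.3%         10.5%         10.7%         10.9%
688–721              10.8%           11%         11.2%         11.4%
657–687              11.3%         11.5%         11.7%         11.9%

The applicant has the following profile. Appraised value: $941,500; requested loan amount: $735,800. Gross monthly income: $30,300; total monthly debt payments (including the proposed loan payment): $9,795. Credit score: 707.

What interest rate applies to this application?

Credit score 707 ≥ 657; DTI: 9,795 ÷ 30,300 = 32.3%, within the 36% cap
LTV: 735,800 ÷ 941,500 = 78.2%, within 90% cap
Score 707 is in the 688–721 band; LTV 78.2% is in the 77.01–90% band → 11.4%.

11.4%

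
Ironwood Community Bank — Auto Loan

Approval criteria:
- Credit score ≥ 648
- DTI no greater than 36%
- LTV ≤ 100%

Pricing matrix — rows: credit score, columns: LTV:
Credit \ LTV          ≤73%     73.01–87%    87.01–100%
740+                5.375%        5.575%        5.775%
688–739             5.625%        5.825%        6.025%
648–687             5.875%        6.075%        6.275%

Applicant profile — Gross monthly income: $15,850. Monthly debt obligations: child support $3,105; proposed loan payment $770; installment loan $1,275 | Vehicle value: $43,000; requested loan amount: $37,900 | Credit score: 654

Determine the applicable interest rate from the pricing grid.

Credit score 654 ≥ 648; Total monthly debts = (3,105 + 770 + 1,275) = 5,150. DTI: 5,150 ÷ 15,850 = 32.5%, within the 36% cap
Loan-to-value = 37,900/43,000 = 88.1% — pass (100% max)
Row: 654 falls in 648–687. Column: 88.1% falls in 87.01–100%. Rate = 6.275%.

6.275%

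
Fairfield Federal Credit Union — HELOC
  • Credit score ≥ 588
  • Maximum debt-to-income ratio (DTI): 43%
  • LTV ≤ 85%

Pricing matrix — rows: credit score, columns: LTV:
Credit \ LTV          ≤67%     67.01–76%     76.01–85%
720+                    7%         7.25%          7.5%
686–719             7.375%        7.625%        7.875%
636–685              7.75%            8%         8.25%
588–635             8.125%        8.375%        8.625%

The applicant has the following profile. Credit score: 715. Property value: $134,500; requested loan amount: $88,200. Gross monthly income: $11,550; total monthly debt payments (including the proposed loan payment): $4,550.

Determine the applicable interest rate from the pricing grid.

7.375%

Credit score 715 ≥ 588; Debt-to-income = 4,550/11,550 = 39.4% — meets 43% limit
LTV: 88,200 ÷ 134,500 = 65.6%, within 85% cap
Row: 715 falls in 686–719. Column: 65.6% falls in ≤67%. Rate = 7.375%.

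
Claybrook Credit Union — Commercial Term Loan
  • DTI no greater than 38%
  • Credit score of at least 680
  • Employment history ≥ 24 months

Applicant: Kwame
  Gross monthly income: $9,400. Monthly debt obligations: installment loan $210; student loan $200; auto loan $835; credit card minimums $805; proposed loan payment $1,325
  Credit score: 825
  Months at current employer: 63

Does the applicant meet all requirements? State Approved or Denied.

Total monthly debts = (210 + 200 + 835 + 805 + 1,325) = 3,375. DTI = 3,375/9,400 = 35.9% ≤ 38%
Credit score 825 ≥ 680 (meets)
Employment 63 ≥ 24 months
All criteria satisfied.

Approved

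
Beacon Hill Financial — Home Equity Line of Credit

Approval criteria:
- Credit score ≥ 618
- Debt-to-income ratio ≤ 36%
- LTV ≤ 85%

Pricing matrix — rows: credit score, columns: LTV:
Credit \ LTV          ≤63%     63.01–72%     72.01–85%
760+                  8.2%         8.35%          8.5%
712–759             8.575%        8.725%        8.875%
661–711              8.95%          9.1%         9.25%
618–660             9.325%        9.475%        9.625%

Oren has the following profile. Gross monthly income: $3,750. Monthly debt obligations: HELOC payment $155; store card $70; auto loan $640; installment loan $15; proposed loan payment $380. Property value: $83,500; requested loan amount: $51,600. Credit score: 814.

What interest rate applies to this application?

Credit score 814 ≥ 618; Total monthly debts = (155 + 70 + 640 + 15 + 380) = 1,260. Debt-to-income = 1,260/3,750 = 33.6% — meets 36% limit
LTV = 51,600/83,500 = 61.8% ≤ 85%
Row: 814 falls in 760+. Column: 61.8% falls in ≤63%. Rate = 8.2%.

8.2%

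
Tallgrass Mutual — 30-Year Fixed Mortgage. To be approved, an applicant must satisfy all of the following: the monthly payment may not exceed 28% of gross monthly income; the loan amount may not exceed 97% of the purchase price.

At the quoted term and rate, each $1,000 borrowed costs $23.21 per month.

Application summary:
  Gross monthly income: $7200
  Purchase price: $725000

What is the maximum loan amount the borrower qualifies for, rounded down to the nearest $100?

$86,800

Payment cap: 28% × $7,200 = $2,016/month.
At $23.21 per $1,000, that supports 2,016/23.21 × 1,000 ≈ $86,859 → $86,800.
LTV cap: 97% × $725,000 = $703,250 → $703,200.
Binding constraint: payment-to-income.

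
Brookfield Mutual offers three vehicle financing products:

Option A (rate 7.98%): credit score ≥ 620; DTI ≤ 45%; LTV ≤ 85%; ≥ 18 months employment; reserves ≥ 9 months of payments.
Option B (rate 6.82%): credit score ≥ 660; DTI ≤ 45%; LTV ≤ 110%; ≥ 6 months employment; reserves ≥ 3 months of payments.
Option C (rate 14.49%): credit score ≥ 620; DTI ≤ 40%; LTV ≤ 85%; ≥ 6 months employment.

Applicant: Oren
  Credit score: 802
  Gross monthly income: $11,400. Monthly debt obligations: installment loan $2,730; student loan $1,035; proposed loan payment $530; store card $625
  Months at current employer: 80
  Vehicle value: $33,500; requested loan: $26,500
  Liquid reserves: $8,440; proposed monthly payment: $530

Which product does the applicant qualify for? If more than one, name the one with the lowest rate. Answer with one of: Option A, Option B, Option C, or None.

Option B

Total debts = (2,730 + 1,035 + 530 + 625) = 4,920; DTI = 4,920/11,400 = 43.2%.
LTV = 26,500/33,500 = 79.1%.
Reserves = 8,440/530 = 15.9 months.
Option A: score 802 ≥ 620; DTI 43.2% ≤ 45%; LTV 79.1% ≤ 85%; employment 80 ≥ 18 mo; reserves 15.9 ≥ 9 mo → qualifies.
Option B: score 802 ≥ 660; DTI 43.2% ≤ 45%; LTV 79.1% ≤ 110%; employment 80 ≥ 6 mo; reserves 15.9 ≥ 3 mo → qualifies.
Option C: score 802 ≥ 620; DTI 43.2% > 40%; LTV 79.1% ≤ 85%; employment 80 ≥ 6 mo → does not qualify.
Qualifying: Option A, Option B. Lowest rate is 6.82% → Option B.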